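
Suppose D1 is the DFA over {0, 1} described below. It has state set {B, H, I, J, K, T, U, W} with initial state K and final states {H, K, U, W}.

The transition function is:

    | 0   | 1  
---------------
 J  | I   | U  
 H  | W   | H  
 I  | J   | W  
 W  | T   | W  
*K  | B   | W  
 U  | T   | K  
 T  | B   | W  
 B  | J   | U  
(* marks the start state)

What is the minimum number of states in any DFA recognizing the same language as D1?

First remove the unreachable states {H}; 7 states remain.
Start with accepting vs non-accepting: {K,U,W} | {B,I,J,T}.
Stable partition: {K,U,W} | {B,I,J,T} — 2 equivalence classes.

2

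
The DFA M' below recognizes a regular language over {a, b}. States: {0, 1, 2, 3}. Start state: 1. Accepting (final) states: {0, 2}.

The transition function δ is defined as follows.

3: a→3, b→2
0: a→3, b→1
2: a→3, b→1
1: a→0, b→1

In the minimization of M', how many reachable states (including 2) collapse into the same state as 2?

All states are reachable from the start state.
Initial partition by acceptance: {0,2} | {1,3}.
Refine {1,3} on symbol a: members go to different blocks, giving {1} and {3}.
Stable partition: {0,2} | {1} | {3} — 3 equivalence classes.
The equivalence class containing 2 is {0,2}, of size 2.

2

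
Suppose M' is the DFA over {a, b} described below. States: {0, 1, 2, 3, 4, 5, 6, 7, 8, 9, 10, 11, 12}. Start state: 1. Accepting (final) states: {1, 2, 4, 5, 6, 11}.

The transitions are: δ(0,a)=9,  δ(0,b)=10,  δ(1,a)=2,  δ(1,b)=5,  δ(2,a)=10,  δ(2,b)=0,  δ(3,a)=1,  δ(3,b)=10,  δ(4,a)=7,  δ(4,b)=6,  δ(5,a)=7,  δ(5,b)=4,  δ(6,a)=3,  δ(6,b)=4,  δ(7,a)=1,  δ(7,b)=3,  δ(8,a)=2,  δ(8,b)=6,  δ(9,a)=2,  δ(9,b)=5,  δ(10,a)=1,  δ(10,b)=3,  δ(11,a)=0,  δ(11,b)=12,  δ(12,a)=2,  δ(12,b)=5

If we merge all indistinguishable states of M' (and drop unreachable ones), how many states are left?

Reachable states from the start: {0,1,2,3,4,5,6,7,9,10}. Unreachable: {8,11,12} — drop them.
Initial partition by acceptance: {1,2,4,5,6} | {0,3,7,9,10}.
Split {1,2,4,5,6} by δ(·,a) → {2,4,5,6} and {1}.
Split {2,4,5,6} by δ(·,b) → {4,5,6} and {2}.
Split {0,3,7,9,10} by δ(·,a) → {3,7,10} and {0} and {9}.
The partition is now stable with 6 blocks: {4,5,6} | {3,7,10} | {1} | {2} | {0} | {9}.

6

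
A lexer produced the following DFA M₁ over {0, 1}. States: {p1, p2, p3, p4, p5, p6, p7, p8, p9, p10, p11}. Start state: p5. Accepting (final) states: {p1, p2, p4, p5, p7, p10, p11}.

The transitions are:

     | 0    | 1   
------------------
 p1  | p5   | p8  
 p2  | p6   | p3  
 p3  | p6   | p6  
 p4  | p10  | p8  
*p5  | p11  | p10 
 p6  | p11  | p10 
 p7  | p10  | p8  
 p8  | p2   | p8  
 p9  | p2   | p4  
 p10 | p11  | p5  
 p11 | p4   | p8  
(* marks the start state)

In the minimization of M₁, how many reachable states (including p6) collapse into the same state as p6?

First remove the unreachable states {p1,p7,p9}; 8 states remain.
P0 = {p2,p4,p5,p10,p11} | {p3,p6,p8}.
On input 0, block {p2,p4,p5,p10,p11} splits into {p4,p5,p10,p11} and {p2}.
Refine {p4,p5,p10,p11} on symbol 1: members go to different blocks, giving {p4,p11} and {p5,p10}.
On input 0, block {p4,p11} splits into {p4} and {p11}.
Refine {p3,p6,p8} on symbol 0: members go to different blocks, giving {p3} and {p6} and {p8}.
No further refinement is possible. Final partition (7 blocks): {p4} | {p3} | {p2} | {p5,p10} | {p11} | {p6} | {p8}.
The equivalence class containing p6 is {p6}, of size 1.

1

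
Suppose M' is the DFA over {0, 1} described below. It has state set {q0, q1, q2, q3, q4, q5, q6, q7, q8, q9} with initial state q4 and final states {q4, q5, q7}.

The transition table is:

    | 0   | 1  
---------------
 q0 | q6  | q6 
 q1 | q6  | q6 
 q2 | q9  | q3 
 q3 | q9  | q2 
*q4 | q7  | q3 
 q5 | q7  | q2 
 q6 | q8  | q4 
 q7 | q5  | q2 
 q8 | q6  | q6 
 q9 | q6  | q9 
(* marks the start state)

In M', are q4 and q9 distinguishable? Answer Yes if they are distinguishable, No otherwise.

Reachable states from the start: {q2,q3,q4,q5,q6,q7,q8,q9}. Unreachable: {q0,q1} — drop them.
Start with accepting vs non-accepting: {q4,q5,q7} | {q2,q3,q6,q8,q9}.
Split {q2,q3,q6,q8,q9} by δ(·,1) → {q2,q3,q8,q9} and {q6}.
On input 0, block {q2,q3,q8,q9} splits into {q2,q3} and {q8,q9}.
Refine {q8,q9} on symbol 1: members go to different blocks, giving {q8} and {q9}.
The partition is now stable with 5 blocks: {q4,q5,q7} | {q2,q3} | {q6} | {q8} | {q9}.
q4 and q9 end up in different blocks, so they are distinguishable. For instance, the string 'ε' is accepted from only q4.

Yes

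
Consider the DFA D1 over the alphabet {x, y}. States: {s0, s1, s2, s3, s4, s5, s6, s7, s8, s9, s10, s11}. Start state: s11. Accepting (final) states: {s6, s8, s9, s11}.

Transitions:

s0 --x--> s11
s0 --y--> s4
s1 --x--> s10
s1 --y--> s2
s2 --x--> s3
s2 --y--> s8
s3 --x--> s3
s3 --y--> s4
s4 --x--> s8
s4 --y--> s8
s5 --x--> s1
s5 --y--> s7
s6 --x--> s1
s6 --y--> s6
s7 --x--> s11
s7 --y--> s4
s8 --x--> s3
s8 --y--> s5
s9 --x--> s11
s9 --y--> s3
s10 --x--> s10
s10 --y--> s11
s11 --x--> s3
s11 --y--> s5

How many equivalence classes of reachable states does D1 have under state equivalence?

8

Reachable states from the start: {s1,s2,s3,s4,s5,s7,s8,s10,s11}. Unreachable: {s0,s6,s9} — drop them.
Start with accepting vs non-accepting: {s8,s11} | {s1,s2,s3,s4,s5,s7,s10}.
Refine {s1,s2,s3,s4,s5,s7,s10} on symbol x: members go to different blocks, giving {s1,s2,s3,s5,s10} and {s4,s7}.
On input y, block {s1,s2,s3,s5,s10} splits into {s2,s10} and {s3,s5} and {s1}.
Split {s2,s10} by δ(·,x) → {s2} and {s10}.
On input y, block {s4,s7} splits into {s4} and {s7}.
Refine {s3,s5} on symbol x: members go to different blocks, giving {s3} and {s5}.
No further refinement is possible. Final partition (8 blocks): {s8,s11} | {s2} | {s4} | {s3} | {s1} | {s10} | {s7} | {s5}.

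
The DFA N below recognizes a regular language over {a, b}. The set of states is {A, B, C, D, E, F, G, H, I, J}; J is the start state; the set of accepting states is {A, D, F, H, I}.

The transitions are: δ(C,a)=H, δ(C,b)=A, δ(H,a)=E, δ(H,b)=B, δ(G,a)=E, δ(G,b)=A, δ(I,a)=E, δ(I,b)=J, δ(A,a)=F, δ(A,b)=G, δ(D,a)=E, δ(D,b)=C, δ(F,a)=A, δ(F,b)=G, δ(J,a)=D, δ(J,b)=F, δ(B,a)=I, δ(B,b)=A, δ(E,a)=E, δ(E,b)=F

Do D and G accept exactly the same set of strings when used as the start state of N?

Every state is reachable, so we keep all 10.
Start with accepting vs non-accepting: {A,D,F,H,I} | {B,C,E,G,J}.
Refine {A,D,F,H,I} on symbol a: members go to different blocks, giving {D,H,I} and {A,F}.
On input a, block {B,C,E,G,J} splits into {B,C,J} and {E,G}.
No further refinement is possible. Final partition (4 blocks): {D,H,I} | {B,C,J} | {A,F} | {E,G}.
D and G end up in different blocks, so they are distinguishable. For instance, the string 'ε' is accepted from only D.

No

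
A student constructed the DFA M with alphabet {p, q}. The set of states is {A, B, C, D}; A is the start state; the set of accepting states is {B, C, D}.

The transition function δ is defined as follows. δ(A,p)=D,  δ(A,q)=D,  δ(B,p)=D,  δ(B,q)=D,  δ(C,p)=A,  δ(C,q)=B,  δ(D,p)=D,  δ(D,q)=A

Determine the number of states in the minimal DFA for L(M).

Reachable states from the start: {A,D}. Unreachable: {B,C} — drop them.
Initial partition by acceptance: {D} | {A}.
The partition is now stable with 2 blocks: {D} | {A}.

2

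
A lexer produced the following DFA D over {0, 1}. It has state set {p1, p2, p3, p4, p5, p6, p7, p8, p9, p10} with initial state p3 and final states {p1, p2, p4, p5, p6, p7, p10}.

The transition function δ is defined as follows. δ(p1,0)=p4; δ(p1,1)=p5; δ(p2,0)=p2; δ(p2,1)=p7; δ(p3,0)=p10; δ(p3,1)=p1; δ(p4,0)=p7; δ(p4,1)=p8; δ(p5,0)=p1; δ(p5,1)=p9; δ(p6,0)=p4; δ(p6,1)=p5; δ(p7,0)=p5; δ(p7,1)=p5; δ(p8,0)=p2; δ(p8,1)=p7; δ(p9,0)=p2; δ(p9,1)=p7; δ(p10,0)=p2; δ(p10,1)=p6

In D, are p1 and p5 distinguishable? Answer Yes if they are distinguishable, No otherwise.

Yes

Start with accepting vs non-accepting: {p1,p2,p4,p5,p6,p7,p10} | {p3,p8,p9}.
Refine {p1,p2,p4,p5,p6,p7,p10} on symbol 1: members go to different blocks, giving {p1,p2,p6,p7,p10} and {p4,p5}.
Split {p1,p2,p6,p7,p10} by δ(·,0) → {p1,p6,p7} and {p2,p10}.
Stable partition: {p1,p6,p7} | {p3,p8,p9} | {p4,p5} | {p2,p10} — 4 equivalence classes.
p1 and p5 end up in different blocks, so they are distinguishable. For instance, the string '1' is accepted from only p1.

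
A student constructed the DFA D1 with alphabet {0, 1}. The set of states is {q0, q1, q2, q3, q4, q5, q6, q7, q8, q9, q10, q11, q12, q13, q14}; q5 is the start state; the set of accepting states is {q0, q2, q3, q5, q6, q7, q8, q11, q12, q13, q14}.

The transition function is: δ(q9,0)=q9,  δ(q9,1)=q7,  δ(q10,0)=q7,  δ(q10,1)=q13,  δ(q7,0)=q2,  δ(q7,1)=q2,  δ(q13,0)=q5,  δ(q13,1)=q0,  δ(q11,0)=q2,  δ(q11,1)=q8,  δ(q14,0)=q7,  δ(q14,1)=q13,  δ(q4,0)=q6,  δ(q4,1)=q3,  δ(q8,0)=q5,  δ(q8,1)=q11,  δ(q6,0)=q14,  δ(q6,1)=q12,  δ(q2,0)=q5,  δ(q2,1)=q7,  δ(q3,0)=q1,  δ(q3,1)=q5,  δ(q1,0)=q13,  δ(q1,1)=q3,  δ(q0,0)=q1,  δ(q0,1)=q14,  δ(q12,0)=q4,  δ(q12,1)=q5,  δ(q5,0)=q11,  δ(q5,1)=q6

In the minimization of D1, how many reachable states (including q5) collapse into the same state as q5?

2

First remove the unreachable states {q9,q10}; 13 states remain.
Start with accepting vs non-accepting: {q0,q2,q3,q5,q6,q7,q8,q11,q12,q13,q14} | {q1,q4}.
On input 0, block {q0,q2,q3,q5,q6,q7,q8,q11,q12,q13,q14} splits into {q2,q5,q6,q7,q8,q11,q13,q14} and {q0,q3,q12}.
Split {q2,q5,q6,q7,q8,q11,q13,q14} by δ(·,1) → {q2,q5,q7,q8,q11,q14} and {q6,q13}.
On input 1, block {q2,q5,q7,q8,q11,q14} splits into {q2,q7,q8,q11} and {q5,q14}.
On input 0, block {q2,q7,q8,q11} splits into {q2,q8} and {q7,q11}.
Stable partition: {q2,q8} | {q1,q4} | {q0,q3,q12} | {q6,q13} | {q5,q14} | {q7,q11} — 6 equivalence classes.
The equivalence class containing q5 is {q5,q14}, of size 2.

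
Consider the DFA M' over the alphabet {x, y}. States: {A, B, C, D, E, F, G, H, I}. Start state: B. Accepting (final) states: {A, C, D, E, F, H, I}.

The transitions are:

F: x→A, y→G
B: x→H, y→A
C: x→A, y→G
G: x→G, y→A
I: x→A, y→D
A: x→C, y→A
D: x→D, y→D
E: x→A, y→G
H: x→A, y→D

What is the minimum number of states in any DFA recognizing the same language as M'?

States {E,F,I} cannot be reached from the start state, so discard them.
Start with accepting vs non-accepting: {A,C,D,H} | {B,G}.
Refine {A,C,D,H} on symbol y: members go to different blocks, giving {A,D,H} and {C}.
Split {A,D,H} by δ(·,x) → {D,H} and {A}.
Split {D,H} by δ(·,x) → {D} and {H}.
On input x, block {B,G} splits into {B} and {G}.
No further refinement is possible. Final partition (6 blocks): {D} | {B} | {C} | {A} | {H} | {G}.

6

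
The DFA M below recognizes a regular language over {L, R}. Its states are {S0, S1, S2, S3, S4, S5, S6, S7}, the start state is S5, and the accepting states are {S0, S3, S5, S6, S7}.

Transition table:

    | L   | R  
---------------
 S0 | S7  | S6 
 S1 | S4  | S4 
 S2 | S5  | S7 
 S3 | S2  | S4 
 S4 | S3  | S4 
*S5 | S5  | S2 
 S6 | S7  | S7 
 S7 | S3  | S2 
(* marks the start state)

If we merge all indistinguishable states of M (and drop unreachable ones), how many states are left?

First remove the unreachable states {S0,S1,S6}; 5 states remain.
Start with accepting vs non-accepting: {S3,S5,S7} | {S2,S4}.
Split {S3,S5,S7} by δ(·,L) → {S5,S7} and {S3}.
Split {S5,S7} by δ(·,L) → {S5} and {S7}.
Split {S2,S4} by δ(·,L) → {S2} and {S4}.
No further refinement is possible. Final partition (5 blocks): {S5} | {S2} | {S3} | {S7} | {S4}.

5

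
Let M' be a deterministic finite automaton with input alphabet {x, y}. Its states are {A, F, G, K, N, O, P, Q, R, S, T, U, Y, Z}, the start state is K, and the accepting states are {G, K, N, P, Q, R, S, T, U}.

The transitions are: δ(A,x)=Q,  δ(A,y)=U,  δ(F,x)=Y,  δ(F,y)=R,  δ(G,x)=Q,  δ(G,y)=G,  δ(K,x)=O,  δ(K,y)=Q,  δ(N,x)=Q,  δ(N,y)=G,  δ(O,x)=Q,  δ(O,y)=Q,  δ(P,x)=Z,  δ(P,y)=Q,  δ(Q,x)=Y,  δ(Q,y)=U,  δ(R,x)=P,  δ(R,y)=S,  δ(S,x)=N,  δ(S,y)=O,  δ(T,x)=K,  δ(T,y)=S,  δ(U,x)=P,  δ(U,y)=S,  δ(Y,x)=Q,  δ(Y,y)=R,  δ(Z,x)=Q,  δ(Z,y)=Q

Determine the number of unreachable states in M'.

3

No path from K leads to A, F, T; the other 11 states are all reachable.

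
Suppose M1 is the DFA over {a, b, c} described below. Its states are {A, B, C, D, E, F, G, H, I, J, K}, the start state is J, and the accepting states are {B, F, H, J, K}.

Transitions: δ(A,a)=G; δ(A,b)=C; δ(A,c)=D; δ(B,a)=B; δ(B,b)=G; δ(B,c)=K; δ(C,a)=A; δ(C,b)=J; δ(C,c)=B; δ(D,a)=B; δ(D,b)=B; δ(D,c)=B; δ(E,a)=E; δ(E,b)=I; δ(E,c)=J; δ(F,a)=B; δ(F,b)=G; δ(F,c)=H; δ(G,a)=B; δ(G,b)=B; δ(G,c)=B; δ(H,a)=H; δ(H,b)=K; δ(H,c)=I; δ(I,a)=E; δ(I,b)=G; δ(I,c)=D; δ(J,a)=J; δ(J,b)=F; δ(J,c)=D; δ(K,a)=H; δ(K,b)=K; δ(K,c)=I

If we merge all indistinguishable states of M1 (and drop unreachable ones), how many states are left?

6

States {A,C} cannot be reached from the start state, so discard them.
Start with accepting vs non-accepting: {B,F,H,J,K} | {D,E,G,I}.
On input b, block {B,F,H,J,K} splits into {H,J,K} and {B,F}.
Refine {H,J,K} on symbol b: members go to different blocks, giving {H,K} and {J}.
On input a, block {D,E,G,I} splits into {D,G} and {E,I}.
On input b, block {E,I} splits into {E} and {I}.
No further refinement is possible. Final partition (6 blocks): {H,K} | {D,G} | {B,F} | {J} | {E} | {I}.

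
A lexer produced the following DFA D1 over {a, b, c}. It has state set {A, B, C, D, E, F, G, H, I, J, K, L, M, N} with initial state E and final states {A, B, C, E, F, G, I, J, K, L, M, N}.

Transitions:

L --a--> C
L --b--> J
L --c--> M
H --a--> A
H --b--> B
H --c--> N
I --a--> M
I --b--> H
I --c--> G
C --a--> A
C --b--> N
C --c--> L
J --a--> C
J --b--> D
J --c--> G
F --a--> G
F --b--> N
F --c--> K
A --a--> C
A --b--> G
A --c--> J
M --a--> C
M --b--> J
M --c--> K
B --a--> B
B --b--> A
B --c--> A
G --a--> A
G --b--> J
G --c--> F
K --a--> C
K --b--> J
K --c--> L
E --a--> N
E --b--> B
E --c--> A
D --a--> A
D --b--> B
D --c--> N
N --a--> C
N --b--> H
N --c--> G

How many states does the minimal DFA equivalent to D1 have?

Reachable states from the start: {A,B,C,D,E,F,G,H,J,K,L,M,N}. Unreachable: {I} — drop them.
Start with accepting vs non-accepting: {A,B,C,E,F,G,J,K,L,M,N} | {D,H}.
On input b, block {A,B,C,E,F,G,J,K,L,M,N} splits into {A,B,C,E,F,G,K,L,M} and {J,N}.
On input a, block {A,B,C,E,F,G,K,L,M} splits into {A,B,C,F,G,K,L,M} and {E}.
On input b, block {A,B,C,F,G,K,L,M} splits into {C,F,G,K,L,M} and {A,B}.
Refine {C,F,G,K,L,M} on symbol a: members go to different blocks, giving {F,K,L,M} and {C,G}.
Split {A,B} by δ(·,a) → {A} and {B}.
Stable partition: {F,K,L,M} | {D,H} | {J,N} | {E} | {A} | {C,G} | {B} — 7 equivalence classes.

7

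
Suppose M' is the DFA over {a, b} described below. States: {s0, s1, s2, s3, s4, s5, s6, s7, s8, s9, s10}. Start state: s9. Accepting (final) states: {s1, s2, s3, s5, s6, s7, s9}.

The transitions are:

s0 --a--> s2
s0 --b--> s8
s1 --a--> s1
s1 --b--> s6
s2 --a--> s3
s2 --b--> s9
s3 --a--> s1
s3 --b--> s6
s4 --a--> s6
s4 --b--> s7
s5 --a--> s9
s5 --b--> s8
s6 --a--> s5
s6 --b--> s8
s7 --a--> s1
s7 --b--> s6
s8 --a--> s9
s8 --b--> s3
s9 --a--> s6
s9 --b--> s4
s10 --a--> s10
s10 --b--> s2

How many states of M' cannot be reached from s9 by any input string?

3

No path from s9 leads to s0, s2, s10; the other 8 states are all reachable.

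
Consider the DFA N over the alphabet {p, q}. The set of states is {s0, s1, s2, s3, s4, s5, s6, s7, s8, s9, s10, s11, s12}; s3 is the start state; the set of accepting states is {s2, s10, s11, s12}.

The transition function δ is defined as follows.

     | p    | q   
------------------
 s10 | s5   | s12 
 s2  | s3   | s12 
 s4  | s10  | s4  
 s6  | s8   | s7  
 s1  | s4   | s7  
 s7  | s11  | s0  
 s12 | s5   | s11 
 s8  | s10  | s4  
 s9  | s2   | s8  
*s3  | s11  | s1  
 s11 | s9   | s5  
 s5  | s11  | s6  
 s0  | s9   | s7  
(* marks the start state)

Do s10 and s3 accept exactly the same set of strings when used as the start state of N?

P0 = {s2,s10,s11,s12} | {s0,s1,s3,s4,s5,s6,s7,s8,s9}.
On input q, block {s2,s10,s11,s12} splits into {s2,s10,s12} and {s11}.
On input q, block {s2,s10,s12} splits into {s2,s10} and {s12}.
Split {s0,s1,s3,s4,s5,s6,s7,s8,s9} by δ(·,p) → {s0,s1,s6} and {s3,s5,s7} and {s4,s8,s9}.
The partition is now stable with 6 blocks: {s2,s10} | {s0,s1,s6} | {s11} | {s12} | {s3,s5,s7} | {s4,s8,s9}.
s10 and s3 end up in different blocks, so they are distinguishable. For instance, the string 'ε' is accepted from only s10.

No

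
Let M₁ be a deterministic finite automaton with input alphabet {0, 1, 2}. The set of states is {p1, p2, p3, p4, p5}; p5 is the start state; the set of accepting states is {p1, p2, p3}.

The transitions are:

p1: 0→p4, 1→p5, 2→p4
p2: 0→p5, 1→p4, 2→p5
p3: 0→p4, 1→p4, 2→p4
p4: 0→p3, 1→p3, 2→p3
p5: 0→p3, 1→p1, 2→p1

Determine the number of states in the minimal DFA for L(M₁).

Reachable states from the start: {p1,p3,p4,p5}. Unreachable: {p2} — drop them.
Start with accepting vs non-accepting: {p1,p3} | {p4,p5}.
No further refinement is possible. Final partition (2 blocks): {p1,p3} | {p4,p5}.

2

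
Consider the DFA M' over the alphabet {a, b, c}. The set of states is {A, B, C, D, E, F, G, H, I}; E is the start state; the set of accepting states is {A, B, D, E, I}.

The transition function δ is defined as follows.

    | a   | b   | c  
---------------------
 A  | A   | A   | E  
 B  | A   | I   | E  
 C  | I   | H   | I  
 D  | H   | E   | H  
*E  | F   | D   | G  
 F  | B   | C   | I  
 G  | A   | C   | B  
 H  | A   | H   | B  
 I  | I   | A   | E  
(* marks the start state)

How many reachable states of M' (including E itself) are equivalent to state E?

All states are reachable from the start state.
P0 = {A,B,D,E,I} | {C,F,G,H}.
Split {A,B,D,E,I} by δ(·,a) → {A,B,I} and {D,E}.
No further refinement is possible. Final partition (3 blocks): {A,B,I} | {C,F,G,H} | {D,E}.
State E belongs to the block {D,E}, which has 2 states.

2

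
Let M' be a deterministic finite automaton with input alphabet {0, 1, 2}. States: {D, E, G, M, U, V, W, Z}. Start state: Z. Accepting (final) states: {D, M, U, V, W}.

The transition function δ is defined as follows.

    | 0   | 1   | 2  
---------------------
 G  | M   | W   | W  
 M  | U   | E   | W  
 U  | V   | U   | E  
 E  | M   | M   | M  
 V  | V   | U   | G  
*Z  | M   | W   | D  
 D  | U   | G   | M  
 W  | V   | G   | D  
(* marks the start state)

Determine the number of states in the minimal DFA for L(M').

All states are reachable from the start state.
Start with accepting vs non-accepting: {D,M,U,V,W} | {E,G,Z}.
Refine {D,M,U,V,W} on symbol 1: members go to different blocks, giving {D,M,W} and {U,V}.
No further refinement is possible. Final partition (3 blocks): {D,M,W} | {E,G,Z} | {U,V}.

3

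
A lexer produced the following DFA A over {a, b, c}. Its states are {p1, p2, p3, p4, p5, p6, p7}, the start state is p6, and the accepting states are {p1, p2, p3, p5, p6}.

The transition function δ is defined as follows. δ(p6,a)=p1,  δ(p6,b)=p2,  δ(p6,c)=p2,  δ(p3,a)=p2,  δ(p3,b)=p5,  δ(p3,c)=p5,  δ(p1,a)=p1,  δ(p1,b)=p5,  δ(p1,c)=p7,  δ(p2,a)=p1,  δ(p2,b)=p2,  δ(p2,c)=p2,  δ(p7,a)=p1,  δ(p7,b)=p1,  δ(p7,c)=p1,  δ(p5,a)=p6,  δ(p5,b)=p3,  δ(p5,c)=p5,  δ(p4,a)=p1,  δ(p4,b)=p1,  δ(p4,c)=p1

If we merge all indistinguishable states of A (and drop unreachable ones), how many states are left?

States {p4} cannot be reached from the start state, so discard them.
Initial partition by acceptance: {p1,p2,p3,p5,p6} | {p7}.
Refine {p1,p2,p3,p5,p6} on symbol c: members go to different blocks, giving {p2,p3,p5,p6} and {p1}.
Split {p2,p3,p5,p6} by δ(·,a) → {p2,p6} and {p3,p5}.
The partition is now stable with 4 blocks: {p2,p6} | {p7} | {p1} | {p3,p5}.

4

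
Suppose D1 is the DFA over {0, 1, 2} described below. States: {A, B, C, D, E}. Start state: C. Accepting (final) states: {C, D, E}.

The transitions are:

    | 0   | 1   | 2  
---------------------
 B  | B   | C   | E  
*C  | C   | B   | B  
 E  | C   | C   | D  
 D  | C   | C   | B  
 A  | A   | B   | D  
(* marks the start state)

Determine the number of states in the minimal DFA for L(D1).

4

Reachable states from the start: {B,C,D,E}. Unreachable: {A} — drop them.
Initial partition by acceptance: {C,D,E} | {B}.
On input 1, block {C,D,E} splits into {D,E} and {C}.
Split {D,E} by δ(·,2) → {D} and {E}.
No further refinement is possible. Final partition (4 blocks): {D} | {B} | {C} | {E}.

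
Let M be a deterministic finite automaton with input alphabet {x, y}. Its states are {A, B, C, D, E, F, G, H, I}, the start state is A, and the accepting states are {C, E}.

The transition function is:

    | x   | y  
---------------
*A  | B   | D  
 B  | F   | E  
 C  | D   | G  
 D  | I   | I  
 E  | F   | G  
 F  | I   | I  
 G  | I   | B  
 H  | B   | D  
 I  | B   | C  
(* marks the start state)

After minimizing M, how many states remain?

6

Reachable states from the start: {A,B,C,D,E,F,G,I}. Unreachable: {H} — drop them.
Initial partition by acceptance: {C,E} | {A,B,D,F,G,I}.
Refine {A,B,D,F,G,I} on symbol y: members go to different blocks, giving {A,D,F,G} and {B,I}.
On input y, block {A,D,F,G} splits into {D,F,G} and {A}.
Split {B,I} by δ(·,x) → {B} and {I}.
On input y, block {D,F,G} splits into {D,F} and {G}.
The partition is now stable with 6 blocks: {C,E} | {D,F} | {B} | {A} | {I} | {G}.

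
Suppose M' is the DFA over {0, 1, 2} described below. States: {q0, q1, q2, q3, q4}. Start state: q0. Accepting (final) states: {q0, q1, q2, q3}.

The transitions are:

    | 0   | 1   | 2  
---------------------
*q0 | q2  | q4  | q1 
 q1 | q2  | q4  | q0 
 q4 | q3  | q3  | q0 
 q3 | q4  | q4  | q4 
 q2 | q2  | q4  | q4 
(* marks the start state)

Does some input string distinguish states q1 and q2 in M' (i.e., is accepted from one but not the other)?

Yes

All states are reachable from the start state.
Start with accepting vs non-accepting: {q0,q1,q2,q3} | {q4}.
Refine {q0,q1,q2,q3} on symbol 0: members go to different blocks, giving {q0,q1,q2} and {q3}.
On input 2, block {q0,q1,q2} splits into {q0,q1} and {q2}.
Stable partition: {q0,q1} | {q4} | {q3} | {q2} — 4 equivalence classes.
q1 and q2 end up in different blocks, so they are distinguishable. For instance, the string '2' is accepted from only q1.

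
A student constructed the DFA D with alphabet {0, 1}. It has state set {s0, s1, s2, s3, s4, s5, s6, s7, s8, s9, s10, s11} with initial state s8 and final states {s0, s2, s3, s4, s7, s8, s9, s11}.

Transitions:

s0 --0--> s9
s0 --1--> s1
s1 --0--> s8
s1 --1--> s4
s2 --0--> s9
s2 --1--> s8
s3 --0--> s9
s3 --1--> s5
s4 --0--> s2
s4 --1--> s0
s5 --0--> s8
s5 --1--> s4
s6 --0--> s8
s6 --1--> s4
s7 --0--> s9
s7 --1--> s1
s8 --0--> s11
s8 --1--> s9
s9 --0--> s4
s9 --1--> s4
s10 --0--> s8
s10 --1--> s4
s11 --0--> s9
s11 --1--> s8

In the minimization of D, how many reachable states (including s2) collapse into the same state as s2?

Reachable states from the start: {s0,s1,s2,s4,s8,s9,s11}. Unreachable: {s3,s5,s6,s7,s10} — drop them.
Start with accepting vs non-accepting: {s0,s2,s4,s8,s9,s11} | {s1}.
On input 1, block {s0,s2,s4,s8,s9,s11} splits into {s2,s4,s8,s9,s11} and {s0}.
Split {s2,s4,s8,s9,s11} by δ(·,1) → {s2,s8,s9,s11} and {s4}.
On input 0, block {s2,s8,s9,s11} splits into {s2,s8,s11} and {s9}.
On input 0, block {s2,s8,s11} splits into {s2,s11} and {s8}.
The partition is now stable with 6 blocks: {s2,s11} | {s1} | {s0} | {s4} | {s9} | {s8}.
The equivalence class containing s2 is {s2,s11}, of size 2.

2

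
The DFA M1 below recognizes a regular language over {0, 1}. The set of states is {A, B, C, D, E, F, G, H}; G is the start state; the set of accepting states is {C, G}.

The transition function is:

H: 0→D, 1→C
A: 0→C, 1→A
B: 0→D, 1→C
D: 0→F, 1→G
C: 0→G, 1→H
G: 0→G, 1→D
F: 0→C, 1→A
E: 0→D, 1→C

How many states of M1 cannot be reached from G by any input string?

2

Starting at G and following transitions, the reachable set is {A, C, D, F, G, H}. That leaves B, E unreachable — 2 in total.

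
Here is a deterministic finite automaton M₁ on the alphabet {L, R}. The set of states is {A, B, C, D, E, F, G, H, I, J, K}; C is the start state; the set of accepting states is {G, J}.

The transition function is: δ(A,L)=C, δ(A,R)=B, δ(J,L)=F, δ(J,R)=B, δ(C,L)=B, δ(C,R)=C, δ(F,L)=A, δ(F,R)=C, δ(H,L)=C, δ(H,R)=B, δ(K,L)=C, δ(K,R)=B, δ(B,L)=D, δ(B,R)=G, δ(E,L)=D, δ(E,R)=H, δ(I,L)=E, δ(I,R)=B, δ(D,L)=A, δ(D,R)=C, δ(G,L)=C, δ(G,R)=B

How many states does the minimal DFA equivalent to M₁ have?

5

Reachable states from the start: {A,B,C,D,G}. Unreachable: {E,F,H,I,J,K} — drop them.
Start with accepting vs non-accepting: {G} | {A,B,C,D}.
On input R, block {A,B,C,D} splits into {A,C,D} and {B}.
On input L, block {A,C,D} splits into {A,D} and {C}.
Refine {A,D} on symbol L: members go to different blocks, giving {A} and {D}.
No further refinement is possible. Final partition (5 blocks): {G} | {A} | {B} | {C} | {D}.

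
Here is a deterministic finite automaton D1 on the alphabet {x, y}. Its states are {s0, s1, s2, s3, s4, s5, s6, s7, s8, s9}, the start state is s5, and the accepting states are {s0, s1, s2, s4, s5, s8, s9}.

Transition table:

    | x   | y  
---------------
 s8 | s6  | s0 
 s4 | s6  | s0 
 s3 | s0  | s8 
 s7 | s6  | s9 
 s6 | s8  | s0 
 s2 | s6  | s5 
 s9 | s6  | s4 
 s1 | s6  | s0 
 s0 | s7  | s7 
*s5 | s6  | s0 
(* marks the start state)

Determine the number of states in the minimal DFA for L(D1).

5

First remove the unreachable states {s1,s2,s3}; 7 states remain.
Initial partition by acceptance: {s0,s4,s5,s8,s9} | {s6,s7}.
On input y, block {s0,s4,s5,s8,s9} splits into {s4,s5,s8,s9} and {s0}.
Split {s4,s5,s8,s9} by δ(·,y) → {s4,s5,s8} and {s9}.
Split {s6,s7} by δ(·,x) → {s6} and {s7}.
No further refinement is possible. Final partition (5 blocks): {s4,s5,s8} | {s6} | {s0} | {s9} | {s7}.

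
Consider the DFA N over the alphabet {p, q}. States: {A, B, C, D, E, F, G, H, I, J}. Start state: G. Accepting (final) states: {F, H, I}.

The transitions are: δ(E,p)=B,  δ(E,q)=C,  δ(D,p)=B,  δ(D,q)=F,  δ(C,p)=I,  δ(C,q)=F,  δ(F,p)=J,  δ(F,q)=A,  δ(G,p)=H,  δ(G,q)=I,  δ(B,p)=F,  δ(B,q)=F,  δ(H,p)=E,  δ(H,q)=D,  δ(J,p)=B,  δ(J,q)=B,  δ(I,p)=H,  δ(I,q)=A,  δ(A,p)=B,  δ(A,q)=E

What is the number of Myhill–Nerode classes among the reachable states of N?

Every state is reachable, so we keep all 10.
Initial partition by acceptance: {F,H,I} | {A,B,C,D,E,G,J}.
On input p, block {F,H,I} splits into {F,H} and {I}.
Split {A,B,C,D,E,G,J} by δ(·,p) → {A,D,E,J} and {B,G} and {C}.
Split {A,D,E,J} by δ(·,q) → {A} and {D} and {E} and {J}.
Split {F,H} by δ(·,p) → {F} and {H}.
Refine {B,G} on symbol p: members go to different blocks, giving {B} and {G}.
Stable partition: {F} | {A} | {I} | {B} | {C} | {D} | {E} | {J} | {H} | {G} — 10 equivalence classes.

10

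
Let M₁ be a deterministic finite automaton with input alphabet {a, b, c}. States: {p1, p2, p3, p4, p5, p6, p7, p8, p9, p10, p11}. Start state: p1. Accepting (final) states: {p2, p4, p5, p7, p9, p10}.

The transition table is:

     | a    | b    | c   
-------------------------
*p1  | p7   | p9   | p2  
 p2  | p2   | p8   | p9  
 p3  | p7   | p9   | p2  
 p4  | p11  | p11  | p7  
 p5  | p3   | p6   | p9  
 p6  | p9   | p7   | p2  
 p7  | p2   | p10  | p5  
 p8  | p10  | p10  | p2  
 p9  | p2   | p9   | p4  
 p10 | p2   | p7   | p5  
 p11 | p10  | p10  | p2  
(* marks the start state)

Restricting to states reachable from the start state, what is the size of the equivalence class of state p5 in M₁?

2

Initial partition by acceptance: {p2,p4,p5,p7,p9,p10} | {p1,p3,p6,p8,p11}.
Split {p2,p4,p5,p7,p9,p10} by δ(·,a) → {p2,p7,p9,p10} and {p4,p5}.
Refine {p2,p7,p9,p10} on symbol b: members go to different blocks, giving {p7,p9,p10} and {p2}.
The partition is now stable with 4 blocks: {p7,p9,p10} | {p1,p3,p6,p8,p11} | {p4,p5} | {p2}.
State p5 belongs to the block {p4,p5}, which has 2 states.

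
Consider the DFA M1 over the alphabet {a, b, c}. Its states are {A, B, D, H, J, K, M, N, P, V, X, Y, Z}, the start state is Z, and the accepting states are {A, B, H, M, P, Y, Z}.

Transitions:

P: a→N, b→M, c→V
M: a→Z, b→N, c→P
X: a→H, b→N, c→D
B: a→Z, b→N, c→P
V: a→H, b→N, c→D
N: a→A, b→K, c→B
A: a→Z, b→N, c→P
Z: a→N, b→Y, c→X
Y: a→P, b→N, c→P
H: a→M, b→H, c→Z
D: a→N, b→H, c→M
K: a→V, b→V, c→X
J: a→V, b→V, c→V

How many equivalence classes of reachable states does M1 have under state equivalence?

7

States {J} cannot be reached from the start state, so discard them.
P0 = {A,B,H,M,P,Y,Z} | {D,K,N,V,X}.
Refine {A,B,H,M,P,Y,Z} on symbol a: members go to different blocks, giving {A,B,H,M,Y} and {P,Z}.
On input a, block {A,B,H,M,Y} splits into {A,B,M,Y} and {H}.
On input a, block {D,K,N,V,X} splits into {V,X} and {D,K} and {N}.
Split {D,K} by δ(·,a) → {K} and {D}.
No further refinement is possible. Final partition (7 blocks): {A,B,M,Y} | {V,X} | {P,Z} | {H} | {K} | {N} | {D}.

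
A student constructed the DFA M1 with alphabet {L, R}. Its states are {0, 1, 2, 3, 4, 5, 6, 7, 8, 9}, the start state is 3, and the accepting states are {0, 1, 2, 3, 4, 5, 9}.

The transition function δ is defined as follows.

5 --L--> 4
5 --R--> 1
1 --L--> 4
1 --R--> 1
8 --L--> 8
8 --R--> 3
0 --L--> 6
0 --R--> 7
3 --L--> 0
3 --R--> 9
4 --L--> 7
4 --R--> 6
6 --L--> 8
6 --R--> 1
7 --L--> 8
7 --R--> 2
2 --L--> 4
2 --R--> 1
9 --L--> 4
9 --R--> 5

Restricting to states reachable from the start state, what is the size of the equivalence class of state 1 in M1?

5

Every state is reachable, so we keep all 10.
P0 = {0,1,2,3,4,5,9} | {6,7,8}.
Refine {0,1,2,3,4,5,9} on symbol L: members go to different blocks, giving {1,2,3,5,9} and {0,4}.
The partition is now stable with 3 blocks: {1,2,3,5,9} | {6,7,8} | {0,4}.
State 1 belongs to the block {1,2,3,5,9}, which has 5 states.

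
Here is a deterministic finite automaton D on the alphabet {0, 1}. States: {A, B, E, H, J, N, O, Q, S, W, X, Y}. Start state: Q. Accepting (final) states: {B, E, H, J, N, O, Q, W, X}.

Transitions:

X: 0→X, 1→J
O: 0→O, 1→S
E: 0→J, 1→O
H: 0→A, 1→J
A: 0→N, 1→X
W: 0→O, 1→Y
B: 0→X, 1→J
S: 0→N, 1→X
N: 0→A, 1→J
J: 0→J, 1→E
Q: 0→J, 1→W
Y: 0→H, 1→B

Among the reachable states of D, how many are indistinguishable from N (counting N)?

2

All states are reachable from the start state.
Start with accepting vs non-accepting: {B,E,H,J,N,O,Q,W,X} | {A,S,Y}.
On input 0, block {B,E,H,J,N,O,Q,W,X} splits into {B,E,J,O,Q,W,X} and {H,N}.
Split {B,E,J,O,Q,W,X} by δ(·,1) → {B,E,J,Q,X} and {O,W}.
On input 1, block {B,E,J,Q,X} splits into {B,J,X} and {E,Q}.
Split {B,J,X} by δ(·,1) → {B,X} and {J}.
Stable partition: {B,X} | {A,S,Y} | {H,N} | {O,W} | {E,Q} | {J} — 6 equivalence classes.
State N belongs to the block {H,N}, which has 2 states.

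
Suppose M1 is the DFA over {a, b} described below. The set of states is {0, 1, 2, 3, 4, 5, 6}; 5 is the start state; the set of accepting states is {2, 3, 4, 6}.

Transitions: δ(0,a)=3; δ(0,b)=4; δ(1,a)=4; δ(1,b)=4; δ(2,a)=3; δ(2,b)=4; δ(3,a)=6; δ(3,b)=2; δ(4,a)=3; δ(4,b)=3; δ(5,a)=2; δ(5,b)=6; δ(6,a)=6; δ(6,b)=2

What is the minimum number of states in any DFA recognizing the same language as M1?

First remove the unreachable states {0,1}; 5 states remain.
Start with accepting vs non-accepting: {2,3,4,6} | {5}.
The partition is now stable with 2 blocks: {2,3,4,6} | {5}.

2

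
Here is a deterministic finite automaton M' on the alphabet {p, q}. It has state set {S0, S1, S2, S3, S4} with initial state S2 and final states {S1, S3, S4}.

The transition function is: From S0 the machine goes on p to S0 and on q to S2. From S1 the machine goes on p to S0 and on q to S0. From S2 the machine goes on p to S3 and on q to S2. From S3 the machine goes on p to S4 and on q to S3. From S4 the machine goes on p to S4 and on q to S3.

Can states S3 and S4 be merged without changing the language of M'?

Yes

Reachable states from the start: {S2,S3,S4}. Unreachable: {S0,S1} — drop them.
Start with accepting vs non-accepting: {S3,S4} | {S2}.
Stable partition: {S3,S4} | {S2} — 2 equivalence classes.
S3 and S4 lie in the same block of the stable partition, so they are equivalent — no string distinguishes them.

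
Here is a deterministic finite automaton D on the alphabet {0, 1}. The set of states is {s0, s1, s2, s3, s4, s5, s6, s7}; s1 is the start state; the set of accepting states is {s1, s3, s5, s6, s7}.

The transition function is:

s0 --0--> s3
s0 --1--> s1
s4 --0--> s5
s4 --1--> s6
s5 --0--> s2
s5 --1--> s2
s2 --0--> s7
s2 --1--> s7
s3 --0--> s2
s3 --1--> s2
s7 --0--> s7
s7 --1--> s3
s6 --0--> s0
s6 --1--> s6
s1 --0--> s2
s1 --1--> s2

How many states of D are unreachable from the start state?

4

Starting at s1 and following transitions, the reachable set is {s1, s2, s3, s7}. That leaves s0, s4, s5, s6 unreachable — 4 in total.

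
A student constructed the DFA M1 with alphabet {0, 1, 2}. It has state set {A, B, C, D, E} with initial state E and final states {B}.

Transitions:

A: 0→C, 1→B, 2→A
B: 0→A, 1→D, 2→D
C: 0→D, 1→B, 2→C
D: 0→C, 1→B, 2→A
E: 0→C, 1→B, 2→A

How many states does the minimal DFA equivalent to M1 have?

2

All states are reachable from the start state.
P0 = {B} | {A,C,D,E}.
Stable partition: {B} | {A,C,D,E} — 2 equivalence classes.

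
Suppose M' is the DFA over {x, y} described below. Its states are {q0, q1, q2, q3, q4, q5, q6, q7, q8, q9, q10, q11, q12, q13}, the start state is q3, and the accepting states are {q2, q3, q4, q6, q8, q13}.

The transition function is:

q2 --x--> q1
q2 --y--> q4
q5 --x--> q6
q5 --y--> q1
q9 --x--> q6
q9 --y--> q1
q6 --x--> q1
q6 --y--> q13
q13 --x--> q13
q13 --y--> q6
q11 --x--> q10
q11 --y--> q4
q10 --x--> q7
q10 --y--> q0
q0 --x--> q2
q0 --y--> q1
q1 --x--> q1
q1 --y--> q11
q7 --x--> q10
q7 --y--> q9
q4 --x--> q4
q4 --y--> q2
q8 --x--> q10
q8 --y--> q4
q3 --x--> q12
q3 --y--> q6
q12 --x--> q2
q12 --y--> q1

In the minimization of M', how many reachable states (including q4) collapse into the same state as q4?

2

Reachable states from the start: {q0,q1,q2,q3,q4,q6,q7,q9,q10,q11,q12,q13}. Unreachable: {q5,q8} — drop them.
P0 = {q2,q3,q4,q6,q13} | {q0,q1,q7,q9,q10,q11,q12}.
On input x, block {q2,q3,q4,q6,q13} splits into {q2,q3,q6} and {q4,q13}.
On input y, block {q2,q3,q6} splits into {q2,q6} and {q3}.
On input x, block {q0,q1,q7,q9,q10,q11,q12} splits into {q1,q7,q10,q11} and {q0,q9,q12}.
Split {q1,q7,q10,q11} by δ(·,y) → {q7,q10} and {q1} and {q11}.
No further refinement is possible. Final partition (7 blocks): {q2,q6} | {q7,q10} | {q4,q13} | {q3} | {q0,q9,q12} | {q1} | {q11}.
The equivalence class containing q4 is {q4,q13}, of size 2.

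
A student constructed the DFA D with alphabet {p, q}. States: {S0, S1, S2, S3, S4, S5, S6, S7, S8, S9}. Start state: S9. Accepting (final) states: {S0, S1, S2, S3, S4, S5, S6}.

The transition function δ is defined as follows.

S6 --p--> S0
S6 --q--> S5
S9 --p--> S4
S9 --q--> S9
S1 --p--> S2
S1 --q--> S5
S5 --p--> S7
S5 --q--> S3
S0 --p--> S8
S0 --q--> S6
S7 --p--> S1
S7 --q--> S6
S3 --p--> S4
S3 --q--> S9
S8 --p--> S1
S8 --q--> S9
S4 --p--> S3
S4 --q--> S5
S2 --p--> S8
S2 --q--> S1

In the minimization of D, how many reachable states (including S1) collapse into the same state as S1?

P0 = {S0,S1,S2,S3,S4,S5,S6} | {S7,S8,S9}.
Refine {S0,S1,S2,S3,S4,S5,S6} on symbol p: members go to different blocks, giving {S1,S3,S4,S6} and {S0,S2,S5}.
Split {S1,S3,S4,S6} by δ(·,p) → {S1,S6} and {S3,S4}.
On input p, block {S7,S8,S9} splits into {S7,S8} and {S9}.
Refine {S7,S8} on symbol q: members go to different blocks, giving {S7} and {S8}.
Refine {S0,S2,S5} on symbol p: members go to different blocks, giving {S0,S2} and {S5}.
Refine {S3,S4} on symbol q: members go to different blocks, giving {S3} and {S4}.
The partition is now stable with 8 blocks: {S1,S6} | {S7} | {S0,S2} | {S3} | {S9} | {S8} | {S5} | {S4}.
State S1 belongs to the block {S1,S6}, which has 2 states.

2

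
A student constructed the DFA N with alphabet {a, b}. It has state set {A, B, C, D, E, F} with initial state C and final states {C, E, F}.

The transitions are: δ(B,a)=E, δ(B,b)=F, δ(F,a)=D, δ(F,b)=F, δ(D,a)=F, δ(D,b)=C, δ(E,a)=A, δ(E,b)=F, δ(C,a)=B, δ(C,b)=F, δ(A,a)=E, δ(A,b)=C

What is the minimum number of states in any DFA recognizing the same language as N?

Every state is reachable, so we keep all 6.
P0 = {C,E,F} | {A,B,D}.
Stable partition: {C,E,F} | {A,B,D} — 2 equivalence classes.

2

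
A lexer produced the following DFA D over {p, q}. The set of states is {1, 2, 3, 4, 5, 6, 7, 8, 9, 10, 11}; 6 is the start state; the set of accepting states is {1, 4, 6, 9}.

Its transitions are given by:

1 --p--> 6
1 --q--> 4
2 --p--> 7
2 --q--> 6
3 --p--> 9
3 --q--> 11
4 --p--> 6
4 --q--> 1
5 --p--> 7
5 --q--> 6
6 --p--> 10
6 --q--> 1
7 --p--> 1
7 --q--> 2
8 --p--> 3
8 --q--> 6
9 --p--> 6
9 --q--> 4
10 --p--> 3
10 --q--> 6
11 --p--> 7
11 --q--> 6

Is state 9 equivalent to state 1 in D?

Yes

First remove the unreachable states {5,8}; 9 states remain.
Initial partition by acceptance: {1,4,6,9} | {2,3,7,10,11}.
On input p, block {1,4,6,9} splits into {1,4,9} and {6}.
Split {2,3,7,10,11} by δ(·,p) → {2,10,11} and {3,7}.
The partition is now stable with 4 blocks: {1,4,9} | {2,10,11} | {6} | {3,7}.
9 and 1 lie in the same block of the stable partition, so they are equivalent — no string distinguishes them.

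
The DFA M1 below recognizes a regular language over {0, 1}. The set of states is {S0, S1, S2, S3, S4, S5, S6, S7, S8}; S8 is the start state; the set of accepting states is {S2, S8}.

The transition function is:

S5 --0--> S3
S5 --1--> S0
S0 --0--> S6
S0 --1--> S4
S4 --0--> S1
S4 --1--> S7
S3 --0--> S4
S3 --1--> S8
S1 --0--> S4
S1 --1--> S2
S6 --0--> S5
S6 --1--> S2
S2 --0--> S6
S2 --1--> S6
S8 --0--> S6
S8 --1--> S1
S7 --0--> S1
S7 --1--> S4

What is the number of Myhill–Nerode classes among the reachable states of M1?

3

P0 = {S2,S8} | {S0,S1,S3,S4,S5,S6,S7}.
Refine {S0,S1,S3,S4,S5,S6,S7} on symbol 1: members go to different blocks, giving {S0,S4,S5,S7} and {S1,S3,S6}.
The partition is now stable with 3 blocks: {S2,S8} | {S0,S4,S5,S7} | {S1,S3,S6}.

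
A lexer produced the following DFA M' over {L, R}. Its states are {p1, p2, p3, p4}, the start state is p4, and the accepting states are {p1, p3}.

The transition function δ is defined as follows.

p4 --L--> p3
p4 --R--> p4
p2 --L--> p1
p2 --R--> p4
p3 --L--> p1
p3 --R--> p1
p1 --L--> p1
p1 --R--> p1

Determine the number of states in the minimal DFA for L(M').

Reachable states from the start: {p1,p3,p4}. Unreachable: {p2} — drop them.
P0 = {p1,p3} | {p4}.
The partition is now stable with 2 blocks: {p1,p3} | {p4}.

2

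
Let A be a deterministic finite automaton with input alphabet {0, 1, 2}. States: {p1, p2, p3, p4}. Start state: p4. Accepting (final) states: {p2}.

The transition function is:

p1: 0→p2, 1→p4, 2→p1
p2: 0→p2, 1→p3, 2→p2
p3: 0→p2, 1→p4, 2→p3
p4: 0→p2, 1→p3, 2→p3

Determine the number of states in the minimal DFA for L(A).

First remove the unreachable states {p1}; 3 states remain.
P0 = {p2} | {p3,p4}.
Stable partition: {p2} | {p3,p4} — 2 equivalence classes.

2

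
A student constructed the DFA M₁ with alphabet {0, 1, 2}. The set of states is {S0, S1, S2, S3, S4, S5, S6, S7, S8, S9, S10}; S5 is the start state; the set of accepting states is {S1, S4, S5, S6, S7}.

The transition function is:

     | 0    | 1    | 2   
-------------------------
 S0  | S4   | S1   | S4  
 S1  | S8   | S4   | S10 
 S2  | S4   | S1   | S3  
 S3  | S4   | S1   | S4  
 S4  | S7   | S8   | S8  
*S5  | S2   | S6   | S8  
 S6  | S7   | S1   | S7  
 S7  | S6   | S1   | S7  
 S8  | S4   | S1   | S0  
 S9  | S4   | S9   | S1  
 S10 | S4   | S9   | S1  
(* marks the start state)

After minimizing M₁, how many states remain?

Start with accepting vs non-accepting: {S1,S4,S5,S6,S7} | {S0,S2,S3,S8,S9,S10}.
Split {S1,S4,S5,S6,S7} by δ(·,0) → {S4,S6,S7} and {S1,S5}.
Split {S4,S6,S7} by δ(·,1) → {S6,S7} and {S4}.
Refine {S0,S2,S3,S8,S9,S10} on symbol 1: members go to different blocks, giving {S0,S2,S3,S8} and {S9,S10}.
On input 2, block {S0,S2,S3,S8} splits into {S0,S3} and {S2,S8}.
Split {S1,S5} by δ(·,1) → {S1} and {S5}.
No further refinement is possible. Final partition (7 blocks): {S6,S7} | {S0,S3} | {S1} | {S4} | {S9,S10} | {S2,S8} | {S5}.

7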